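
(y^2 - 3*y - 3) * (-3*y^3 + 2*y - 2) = -3*y^5 + 9*y^4 + 11*y^3 - 8*y^2 + 6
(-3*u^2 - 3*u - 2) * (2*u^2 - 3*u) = -6*u^4 + 3*u^3 + 5*u^2 + 6*u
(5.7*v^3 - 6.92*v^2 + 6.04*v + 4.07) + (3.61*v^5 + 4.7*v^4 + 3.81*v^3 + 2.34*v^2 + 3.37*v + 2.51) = 3.61*v^5 + 4.7*v^4 + 9.51*v^3 - 4.58*v^2 + 9.41*v + 6.58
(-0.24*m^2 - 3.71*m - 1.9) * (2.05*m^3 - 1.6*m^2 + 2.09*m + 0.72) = -0.492*m^5 - 7.2215*m^4 + 1.5394*m^3 - 4.8867*m^2 - 6.6422*m - 1.368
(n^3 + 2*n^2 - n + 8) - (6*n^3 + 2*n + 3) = -5*n^3 + 2*n^2 - 3*n + 5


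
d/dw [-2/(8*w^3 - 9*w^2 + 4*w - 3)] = 4*(12*w^2 - 9*w + 2)/(8*w^3 - 9*w^2 + 4*w - 3)^2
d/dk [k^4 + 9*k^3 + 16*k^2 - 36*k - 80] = 4*k^3 + 27*k^2 + 32*k - 36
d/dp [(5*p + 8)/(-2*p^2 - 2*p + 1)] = (10*p^2 + 32*p + 21)/(4*p^4 + 8*p^3 - 4*p + 1)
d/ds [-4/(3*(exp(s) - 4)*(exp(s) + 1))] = (8*exp(s)/3 - 4)/(4*(exp(s) - 4)^2*cosh(s/2)^2)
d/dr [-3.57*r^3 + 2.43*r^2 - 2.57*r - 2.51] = -10.71*r^2 + 4.86*r - 2.57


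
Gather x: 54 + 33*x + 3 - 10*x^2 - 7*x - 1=-10*x^2 + 26*x + 56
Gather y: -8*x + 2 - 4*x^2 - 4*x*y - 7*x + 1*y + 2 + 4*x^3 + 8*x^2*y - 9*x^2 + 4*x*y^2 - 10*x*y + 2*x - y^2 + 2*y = 4*x^3 - 13*x^2 - 13*x + y^2*(4*x - 1) + y*(8*x^2 - 14*x + 3) + 4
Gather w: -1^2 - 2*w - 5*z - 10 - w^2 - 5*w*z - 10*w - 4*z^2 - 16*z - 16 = -w^2 + w*(-5*z - 12) - 4*z^2 - 21*z - 27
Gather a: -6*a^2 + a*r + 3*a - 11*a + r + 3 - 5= -6*a^2 + a*(r - 8) + r - 2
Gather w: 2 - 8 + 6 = 0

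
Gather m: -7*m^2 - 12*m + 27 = -7*m^2 - 12*m + 27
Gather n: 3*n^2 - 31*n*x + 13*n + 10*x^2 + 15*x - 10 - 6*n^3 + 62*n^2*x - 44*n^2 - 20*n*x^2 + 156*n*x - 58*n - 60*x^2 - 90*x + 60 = -6*n^3 + n^2*(62*x - 41) + n*(-20*x^2 + 125*x - 45) - 50*x^2 - 75*x + 50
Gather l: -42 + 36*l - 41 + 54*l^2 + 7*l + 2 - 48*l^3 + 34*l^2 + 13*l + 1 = -48*l^3 + 88*l^2 + 56*l - 80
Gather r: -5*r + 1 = 1 - 5*r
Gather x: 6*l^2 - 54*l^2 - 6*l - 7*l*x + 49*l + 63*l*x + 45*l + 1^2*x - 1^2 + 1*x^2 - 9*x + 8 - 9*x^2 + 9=-48*l^2 + 88*l - 8*x^2 + x*(56*l - 8) + 16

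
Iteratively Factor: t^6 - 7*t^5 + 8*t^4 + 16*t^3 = (t - 4)*(t^5 - 3*t^4 - 4*t^3) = t*(t - 4)*(t^4 - 3*t^3 - 4*t^2) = t^2*(t - 4)*(t^3 - 3*t^2 - 4*t) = t^2*(t - 4)^2*(t^2 + t) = t^3*(t - 4)^2*(t + 1)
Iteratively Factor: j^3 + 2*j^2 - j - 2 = (j - 1)*(j^2 + 3*j + 2) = (j - 1)*(j + 2)*(j + 1)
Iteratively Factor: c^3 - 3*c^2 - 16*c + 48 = (c + 4)*(c^2 - 7*c + 12) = (c - 3)*(c + 4)*(c - 4)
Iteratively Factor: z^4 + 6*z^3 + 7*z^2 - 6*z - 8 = (z + 4)*(z^3 + 2*z^2 - z - 2) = (z + 2)*(z + 4)*(z^2 - 1) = (z - 1)*(z + 2)*(z + 4)*(z + 1)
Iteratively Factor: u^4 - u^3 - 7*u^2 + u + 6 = (u + 1)*(u^3 - 2*u^2 - 5*u + 6) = (u - 3)*(u + 1)*(u^2 + u - 2) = (u - 3)*(u - 1)*(u + 1)*(u + 2)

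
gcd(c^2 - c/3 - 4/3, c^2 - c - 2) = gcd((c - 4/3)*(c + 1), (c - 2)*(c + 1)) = c + 1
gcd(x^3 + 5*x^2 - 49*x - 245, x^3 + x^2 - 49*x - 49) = x^2 - 49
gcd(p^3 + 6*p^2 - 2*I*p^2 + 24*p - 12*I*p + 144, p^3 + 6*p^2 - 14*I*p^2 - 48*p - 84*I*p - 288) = p^2 + p*(6 - 6*I) - 36*I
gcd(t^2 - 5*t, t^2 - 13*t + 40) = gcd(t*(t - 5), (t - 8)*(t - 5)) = t - 5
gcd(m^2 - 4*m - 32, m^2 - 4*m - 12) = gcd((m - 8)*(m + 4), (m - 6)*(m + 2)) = 1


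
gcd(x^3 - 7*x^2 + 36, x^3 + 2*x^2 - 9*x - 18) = x^2 - x - 6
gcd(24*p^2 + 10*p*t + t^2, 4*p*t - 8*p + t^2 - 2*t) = 4*p + t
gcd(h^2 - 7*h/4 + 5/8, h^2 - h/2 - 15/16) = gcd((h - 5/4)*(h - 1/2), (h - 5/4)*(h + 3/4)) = h - 5/4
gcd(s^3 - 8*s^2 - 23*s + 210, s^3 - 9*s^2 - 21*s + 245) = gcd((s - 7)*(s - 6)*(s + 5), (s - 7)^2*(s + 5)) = s^2 - 2*s - 35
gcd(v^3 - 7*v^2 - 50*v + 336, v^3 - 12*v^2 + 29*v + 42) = v - 6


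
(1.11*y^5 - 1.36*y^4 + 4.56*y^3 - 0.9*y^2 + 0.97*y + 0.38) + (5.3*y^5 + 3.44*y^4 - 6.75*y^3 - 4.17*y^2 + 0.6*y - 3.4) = 6.41*y^5 + 2.08*y^4 - 2.19*y^3 - 5.07*y^2 + 1.57*y - 3.02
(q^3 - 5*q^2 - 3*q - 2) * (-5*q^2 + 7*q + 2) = -5*q^5 + 32*q^4 - 18*q^3 - 21*q^2 - 20*q - 4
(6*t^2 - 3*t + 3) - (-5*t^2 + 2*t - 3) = 11*t^2 - 5*t + 6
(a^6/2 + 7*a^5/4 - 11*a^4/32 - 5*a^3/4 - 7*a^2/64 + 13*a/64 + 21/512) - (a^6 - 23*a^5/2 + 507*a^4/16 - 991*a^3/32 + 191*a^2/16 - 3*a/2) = -a^6/2 + 53*a^5/4 - 1025*a^4/32 + 951*a^3/32 - 771*a^2/64 + 109*a/64 + 21/512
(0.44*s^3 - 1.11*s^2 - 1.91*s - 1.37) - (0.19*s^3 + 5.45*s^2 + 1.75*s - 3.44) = 0.25*s^3 - 6.56*s^2 - 3.66*s + 2.07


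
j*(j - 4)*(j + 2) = j^3 - 2*j^2 - 8*j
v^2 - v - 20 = (v - 5)*(v + 4)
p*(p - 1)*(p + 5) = p^3 + 4*p^2 - 5*p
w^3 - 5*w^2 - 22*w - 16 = (w - 8)*(w + 1)*(w + 2)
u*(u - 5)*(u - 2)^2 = u^4 - 9*u^3 + 24*u^2 - 20*u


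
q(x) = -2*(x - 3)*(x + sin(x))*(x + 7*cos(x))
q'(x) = -2*(1 - 7*sin(x))*(x - 3)*(x + sin(x)) - 2*(x - 3)*(x + 7*cos(x))*(cos(x) + 1) - 2*(x + sin(x))*(x + 7*cos(x))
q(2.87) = -3.16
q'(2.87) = 23.56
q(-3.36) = 407.58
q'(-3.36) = -46.50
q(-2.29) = 222.14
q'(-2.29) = -268.61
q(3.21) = 4.98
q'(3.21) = 21.76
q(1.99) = -5.04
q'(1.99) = -27.67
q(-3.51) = 411.77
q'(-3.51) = -9.65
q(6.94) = -742.76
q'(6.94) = -169.98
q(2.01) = -5.58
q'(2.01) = -26.26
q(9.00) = -296.15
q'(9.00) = 160.73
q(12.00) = -3694.96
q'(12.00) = -1986.24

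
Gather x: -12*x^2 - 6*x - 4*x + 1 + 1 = -12*x^2 - 10*x + 2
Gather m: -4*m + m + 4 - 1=3 - 3*m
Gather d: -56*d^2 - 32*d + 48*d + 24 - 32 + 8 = -56*d^2 + 16*d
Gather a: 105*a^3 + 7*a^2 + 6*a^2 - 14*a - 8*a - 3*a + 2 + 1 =105*a^3 + 13*a^2 - 25*a + 3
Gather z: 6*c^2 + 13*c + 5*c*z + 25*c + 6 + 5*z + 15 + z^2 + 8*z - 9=6*c^2 + 38*c + z^2 + z*(5*c + 13) + 12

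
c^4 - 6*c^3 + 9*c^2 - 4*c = c*(c - 4)*(c - 1)^2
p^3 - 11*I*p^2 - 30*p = p*(p - 6*I)*(p - 5*I)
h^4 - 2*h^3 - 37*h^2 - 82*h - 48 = (h - 8)*(h + 1)*(h + 2)*(h + 3)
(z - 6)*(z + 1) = z^2 - 5*z - 6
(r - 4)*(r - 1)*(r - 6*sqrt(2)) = r^3 - 6*sqrt(2)*r^2 - 5*r^2 + 4*r + 30*sqrt(2)*r - 24*sqrt(2)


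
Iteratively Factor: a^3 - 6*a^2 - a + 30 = (a - 3)*(a^2 - 3*a - 10) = (a - 5)*(a - 3)*(a + 2)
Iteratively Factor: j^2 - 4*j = (j - 4)*(j)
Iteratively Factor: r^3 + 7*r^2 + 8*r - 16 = (r - 1)*(r^2 + 8*r + 16) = (r - 1)*(r + 4)*(r + 4)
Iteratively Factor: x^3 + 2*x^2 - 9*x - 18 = (x + 3)*(x^2 - x - 6) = (x + 2)*(x + 3)*(x - 3)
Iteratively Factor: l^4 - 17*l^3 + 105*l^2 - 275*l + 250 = (l - 5)*(l^3 - 12*l^2 + 45*l - 50) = (l - 5)^2*(l^2 - 7*l + 10) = (l - 5)^2*(l - 2)*(l - 5)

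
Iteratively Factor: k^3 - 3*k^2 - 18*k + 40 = (k + 4)*(k^2 - 7*k + 10) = (k - 2)*(k + 4)*(k - 5)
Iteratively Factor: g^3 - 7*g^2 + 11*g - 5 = (g - 5)*(g^2 - 2*g + 1) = (g - 5)*(g - 1)*(g - 1)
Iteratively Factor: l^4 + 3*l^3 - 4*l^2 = (l)*(l^3 + 3*l^2 - 4*l) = l*(l - 1)*(l^2 + 4*l) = l^2*(l - 1)*(l + 4)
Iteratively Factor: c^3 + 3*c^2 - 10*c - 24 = (c - 3)*(c^2 + 6*c + 8) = (c - 3)*(c + 2)*(c + 4)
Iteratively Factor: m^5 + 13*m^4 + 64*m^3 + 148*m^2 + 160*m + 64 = (m + 1)*(m^4 + 12*m^3 + 52*m^2 + 96*m + 64) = (m + 1)*(m + 4)*(m^3 + 8*m^2 + 20*m + 16) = (m + 1)*(m + 2)*(m + 4)*(m^2 + 6*m + 8) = (m + 1)*(m + 2)^2*(m + 4)*(m + 4)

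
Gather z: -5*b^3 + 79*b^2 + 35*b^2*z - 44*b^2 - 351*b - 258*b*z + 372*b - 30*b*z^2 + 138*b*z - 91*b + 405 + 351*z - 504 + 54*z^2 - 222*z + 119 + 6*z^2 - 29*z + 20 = -5*b^3 + 35*b^2 - 70*b + z^2*(60 - 30*b) + z*(35*b^2 - 120*b + 100) + 40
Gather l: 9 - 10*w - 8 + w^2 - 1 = w^2 - 10*w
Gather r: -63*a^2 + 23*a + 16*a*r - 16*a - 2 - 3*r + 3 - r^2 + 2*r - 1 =-63*a^2 + 7*a - r^2 + r*(16*a - 1)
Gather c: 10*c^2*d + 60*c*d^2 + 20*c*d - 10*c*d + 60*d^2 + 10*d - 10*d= 10*c^2*d + c*(60*d^2 + 10*d) + 60*d^2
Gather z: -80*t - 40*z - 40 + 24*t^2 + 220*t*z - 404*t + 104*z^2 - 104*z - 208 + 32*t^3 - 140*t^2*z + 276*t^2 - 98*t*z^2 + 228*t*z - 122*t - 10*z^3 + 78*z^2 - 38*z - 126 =32*t^3 + 300*t^2 - 606*t - 10*z^3 + z^2*(182 - 98*t) + z*(-140*t^2 + 448*t - 182) - 374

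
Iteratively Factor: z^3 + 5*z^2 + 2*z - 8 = (z - 1)*(z^2 + 6*z + 8) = (z - 1)*(z + 4)*(z + 2)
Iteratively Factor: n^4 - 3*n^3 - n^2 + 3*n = (n - 1)*(n^3 - 2*n^2 - 3*n) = n*(n - 1)*(n^2 - 2*n - 3) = n*(n - 1)*(n + 1)*(n - 3)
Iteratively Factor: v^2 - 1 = (v + 1)*(v - 1)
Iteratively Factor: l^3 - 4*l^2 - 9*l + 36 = (l + 3)*(l^2 - 7*l + 12) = (l - 3)*(l + 3)*(l - 4)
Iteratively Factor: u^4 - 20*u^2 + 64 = (u + 4)*(u^3 - 4*u^2 - 4*u + 16) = (u - 4)*(u + 4)*(u^2 - 4) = (u - 4)*(u + 2)*(u + 4)*(u - 2)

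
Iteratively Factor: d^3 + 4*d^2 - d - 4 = (d + 4)*(d^2 - 1) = (d + 1)*(d + 4)*(d - 1)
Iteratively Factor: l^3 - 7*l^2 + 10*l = (l)*(l^2 - 7*l + 10) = l*(l - 2)*(l - 5)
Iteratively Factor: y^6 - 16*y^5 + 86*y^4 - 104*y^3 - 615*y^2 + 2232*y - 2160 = (y - 4)*(y^5 - 12*y^4 + 38*y^3 + 48*y^2 - 423*y + 540) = (y - 5)*(y - 4)*(y^4 - 7*y^3 + 3*y^2 + 63*y - 108) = (y - 5)*(y - 4)^2*(y^3 - 3*y^2 - 9*y + 27) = (y - 5)*(y - 4)^2*(y - 3)*(y^2 - 9) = (y - 5)*(y - 4)^2*(y - 3)*(y + 3)*(y - 3)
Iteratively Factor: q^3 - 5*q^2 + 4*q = (q - 1)*(q^2 - 4*q) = q*(q - 1)*(q - 4)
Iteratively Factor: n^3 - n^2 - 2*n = (n - 2)*(n^2 + n) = (n - 2)*(n + 1)*(n)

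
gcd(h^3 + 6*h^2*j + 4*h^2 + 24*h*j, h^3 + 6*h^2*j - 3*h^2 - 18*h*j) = h^2 + 6*h*j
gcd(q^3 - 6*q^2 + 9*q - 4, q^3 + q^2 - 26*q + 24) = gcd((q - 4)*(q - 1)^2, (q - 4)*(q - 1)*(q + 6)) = q^2 - 5*q + 4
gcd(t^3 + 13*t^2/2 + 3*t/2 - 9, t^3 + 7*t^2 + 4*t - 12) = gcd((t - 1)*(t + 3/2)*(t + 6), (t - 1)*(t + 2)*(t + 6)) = t^2 + 5*t - 6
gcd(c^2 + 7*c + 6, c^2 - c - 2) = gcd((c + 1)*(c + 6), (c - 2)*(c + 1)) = c + 1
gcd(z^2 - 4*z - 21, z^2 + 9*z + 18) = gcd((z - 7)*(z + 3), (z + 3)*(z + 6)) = z + 3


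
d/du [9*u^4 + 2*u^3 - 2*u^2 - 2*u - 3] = 36*u^3 + 6*u^2 - 4*u - 2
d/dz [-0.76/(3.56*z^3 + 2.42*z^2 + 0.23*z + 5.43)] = (8.1168*z^2 + 3.6784*z + 0.1748)/(3.56*z^3 + 2.42*z^2 + 0.23*z + 5.43)^2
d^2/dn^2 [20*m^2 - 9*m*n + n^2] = 2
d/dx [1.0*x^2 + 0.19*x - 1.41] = 2.0*x + 0.19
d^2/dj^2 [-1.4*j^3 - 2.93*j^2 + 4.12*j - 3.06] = -8.4*j - 5.86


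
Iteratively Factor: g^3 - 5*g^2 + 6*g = (g - 2)*(g^2 - 3*g) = (g - 3)*(g - 2)*(g)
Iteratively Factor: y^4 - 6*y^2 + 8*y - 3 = (y - 1)*(y^3 + y^2 - 5*y + 3) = (y - 1)^2*(y^2 + 2*y - 3) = (y - 1)^3*(y + 3)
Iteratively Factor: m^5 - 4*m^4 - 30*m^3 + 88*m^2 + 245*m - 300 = (m - 5)*(m^4 + m^3 - 25*m^2 - 37*m + 60) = (m - 5)*(m + 4)*(m^3 - 3*m^2 - 13*m + 15) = (m - 5)*(m + 3)*(m + 4)*(m^2 - 6*m + 5) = (m - 5)*(m - 1)*(m + 3)*(m + 4)*(m - 5)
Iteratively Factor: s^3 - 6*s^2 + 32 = (s - 4)*(s^2 - 2*s - 8) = (s - 4)^2*(s + 2)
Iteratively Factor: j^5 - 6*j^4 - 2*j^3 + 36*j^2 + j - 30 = (j - 1)*(j^4 - 5*j^3 - 7*j^2 + 29*j + 30) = (j - 1)*(j + 1)*(j^3 - 6*j^2 - j + 30) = (j - 5)*(j - 1)*(j + 1)*(j^2 - j - 6) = (j - 5)*(j - 1)*(j + 1)*(j + 2)*(j - 3)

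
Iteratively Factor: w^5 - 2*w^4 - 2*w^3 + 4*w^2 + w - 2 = (w - 2)*(w^4 - 2*w^2 + 1) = (w - 2)*(w + 1)*(w^3 - w^2 - w + 1) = (w - 2)*(w - 1)*(w + 1)*(w^2 - 1) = (w - 2)*(w - 1)^2*(w + 1)*(w + 1)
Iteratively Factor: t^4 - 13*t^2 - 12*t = (t + 1)*(t^3 - t^2 - 12*t) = (t - 4)*(t + 1)*(t^2 + 3*t) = t*(t - 4)*(t + 1)*(t + 3)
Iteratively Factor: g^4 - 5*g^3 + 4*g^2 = (g - 1)*(g^3 - 4*g^2) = g*(g - 1)*(g^2 - 4*g) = g*(g - 4)*(g - 1)*(g)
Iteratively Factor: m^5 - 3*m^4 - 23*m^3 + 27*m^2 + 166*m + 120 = (m - 4)*(m^4 + m^3 - 19*m^2 - 49*m - 30) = (m - 4)*(m + 3)*(m^3 - 2*m^2 - 13*m - 10) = (m - 4)*(m + 2)*(m + 3)*(m^2 - 4*m - 5) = (m - 5)*(m - 4)*(m + 2)*(m + 3)*(m + 1)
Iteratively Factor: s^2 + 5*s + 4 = (s + 1)*(s + 4)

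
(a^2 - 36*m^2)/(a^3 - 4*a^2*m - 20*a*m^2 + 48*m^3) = (a + 6*m)/(a^2 + 2*a*m - 8*m^2)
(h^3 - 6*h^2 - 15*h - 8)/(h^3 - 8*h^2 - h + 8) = (h + 1)/(h - 1)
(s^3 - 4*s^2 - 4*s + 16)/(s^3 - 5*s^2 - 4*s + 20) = (s - 4)/(s - 5)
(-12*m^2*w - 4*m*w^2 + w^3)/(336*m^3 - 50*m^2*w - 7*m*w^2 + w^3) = w*(2*m + w)/(-56*m^2 - m*w + w^2)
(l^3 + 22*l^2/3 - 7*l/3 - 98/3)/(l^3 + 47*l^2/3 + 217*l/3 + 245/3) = (3*l^2 + l - 14)/(3*l^2 + 26*l + 35)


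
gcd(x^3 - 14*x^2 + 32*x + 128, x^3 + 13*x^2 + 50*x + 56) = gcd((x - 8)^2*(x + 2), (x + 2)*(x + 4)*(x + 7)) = x + 2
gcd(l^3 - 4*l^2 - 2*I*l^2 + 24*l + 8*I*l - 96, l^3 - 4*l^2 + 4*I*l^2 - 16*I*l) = l^2 + l*(-4 + 4*I) - 16*I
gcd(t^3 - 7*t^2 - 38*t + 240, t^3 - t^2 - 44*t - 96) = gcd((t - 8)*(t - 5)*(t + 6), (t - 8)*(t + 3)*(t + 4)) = t - 8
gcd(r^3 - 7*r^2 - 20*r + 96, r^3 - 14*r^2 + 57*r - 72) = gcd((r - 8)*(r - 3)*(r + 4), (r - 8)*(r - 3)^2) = r^2 - 11*r + 24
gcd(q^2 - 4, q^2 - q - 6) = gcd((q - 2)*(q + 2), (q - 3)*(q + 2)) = q + 2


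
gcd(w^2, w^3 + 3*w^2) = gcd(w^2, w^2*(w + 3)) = w^2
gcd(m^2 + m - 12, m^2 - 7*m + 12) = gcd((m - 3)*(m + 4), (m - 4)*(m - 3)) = m - 3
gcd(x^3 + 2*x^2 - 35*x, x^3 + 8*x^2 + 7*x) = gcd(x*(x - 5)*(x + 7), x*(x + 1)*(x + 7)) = x^2 + 7*x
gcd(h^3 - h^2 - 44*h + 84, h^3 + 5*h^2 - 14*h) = h^2 + 5*h - 14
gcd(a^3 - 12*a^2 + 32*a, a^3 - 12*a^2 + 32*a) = a^3 - 12*a^2 + 32*a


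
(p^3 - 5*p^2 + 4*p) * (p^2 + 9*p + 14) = p^5 + 4*p^4 - 27*p^3 - 34*p^2 + 56*p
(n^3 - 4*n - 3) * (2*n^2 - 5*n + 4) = 2*n^5 - 5*n^4 - 4*n^3 + 14*n^2 - n - 12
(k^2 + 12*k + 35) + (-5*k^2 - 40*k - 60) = -4*k^2 - 28*k - 25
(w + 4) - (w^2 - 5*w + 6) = -w^2 + 6*w - 2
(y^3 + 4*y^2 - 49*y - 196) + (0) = y^3 + 4*y^2 - 49*y - 196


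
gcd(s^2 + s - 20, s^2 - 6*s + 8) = s - 4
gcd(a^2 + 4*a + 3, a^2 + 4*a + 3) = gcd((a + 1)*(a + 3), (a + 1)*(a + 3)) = a^2 + 4*a + 3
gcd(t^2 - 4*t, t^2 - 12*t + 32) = t - 4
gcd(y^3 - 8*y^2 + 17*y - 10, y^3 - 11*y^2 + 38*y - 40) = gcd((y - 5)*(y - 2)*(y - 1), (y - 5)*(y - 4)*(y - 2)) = y^2 - 7*y + 10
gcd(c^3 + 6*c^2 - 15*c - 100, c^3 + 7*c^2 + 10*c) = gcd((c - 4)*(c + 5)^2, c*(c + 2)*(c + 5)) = c + 5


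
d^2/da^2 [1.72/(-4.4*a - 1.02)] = -66.5984/(4.4*a + 1.02)^3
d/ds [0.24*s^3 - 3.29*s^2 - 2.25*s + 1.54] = 0.72*s^2 - 6.58*s - 2.25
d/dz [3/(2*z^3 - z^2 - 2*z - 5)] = 6*(-3*z^2 + z + 1)/(-2*z^3 + z^2 + 2*z + 5)^2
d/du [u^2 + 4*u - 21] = 2*u + 4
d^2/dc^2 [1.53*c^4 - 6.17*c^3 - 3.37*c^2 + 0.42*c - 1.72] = 18.36*c^2 - 37.02*c - 6.74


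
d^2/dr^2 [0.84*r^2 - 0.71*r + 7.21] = 1.68000000000000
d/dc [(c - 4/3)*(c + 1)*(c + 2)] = 3*c^2 + 10*c/3 - 2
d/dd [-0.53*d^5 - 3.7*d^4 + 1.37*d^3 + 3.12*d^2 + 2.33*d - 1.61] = -2.65*d^4 - 14.8*d^3 + 4.11*d^2 + 6.24*d + 2.33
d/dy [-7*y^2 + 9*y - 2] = 9 - 14*y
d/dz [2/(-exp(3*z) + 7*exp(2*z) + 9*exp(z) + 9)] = (6*exp(2*z) - 28*exp(z) - 18)*exp(z)/(-exp(3*z) + 7*exp(2*z) + 9*exp(z) + 9)^2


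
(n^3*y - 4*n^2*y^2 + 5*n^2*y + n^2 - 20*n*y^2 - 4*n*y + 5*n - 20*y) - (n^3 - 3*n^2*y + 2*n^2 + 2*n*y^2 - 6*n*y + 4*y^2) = n^3*y - n^3 - 4*n^2*y^2 + 8*n^2*y - n^2 - 22*n*y^2 + 2*n*y + 5*n - 4*y^2 - 20*y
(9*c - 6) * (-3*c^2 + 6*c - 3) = -27*c^3 + 72*c^2 - 63*c + 18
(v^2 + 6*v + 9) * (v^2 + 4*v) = v^4 + 10*v^3 + 33*v^2 + 36*v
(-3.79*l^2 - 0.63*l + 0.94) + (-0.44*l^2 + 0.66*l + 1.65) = -4.23*l^2 + 0.03*l + 2.59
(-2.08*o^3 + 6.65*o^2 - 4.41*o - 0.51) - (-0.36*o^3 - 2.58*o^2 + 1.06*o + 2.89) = -1.72*o^3 + 9.23*o^2 - 5.47*o - 3.4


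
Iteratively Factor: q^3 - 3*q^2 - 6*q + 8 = (q - 4)*(q^2 + q - 2) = (q - 4)*(q + 2)*(q - 1)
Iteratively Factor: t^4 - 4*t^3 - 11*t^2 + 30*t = (t - 2)*(t^3 - 2*t^2 - 15*t) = t*(t - 2)*(t^2 - 2*t - 15) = t*(t - 5)*(t - 2)*(t + 3)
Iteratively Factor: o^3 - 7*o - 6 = (o + 2)*(o^2 - 2*o - 3) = (o - 3)*(o + 2)*(o + 1)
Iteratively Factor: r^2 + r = (r)*(r + 1)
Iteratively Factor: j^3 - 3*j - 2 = (j + 1)*(j^2 - j - 2) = (j - 2)*(j + 1)*(j + 1)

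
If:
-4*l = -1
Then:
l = 1/4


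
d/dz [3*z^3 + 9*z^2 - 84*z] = 9*z^2 + 18*z - 84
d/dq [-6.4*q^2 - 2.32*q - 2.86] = -12.8*q - 2.32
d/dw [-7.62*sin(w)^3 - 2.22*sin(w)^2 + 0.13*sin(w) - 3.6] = (-22.86*sin(w)^2 - 4.44*sin(w) + 0.13)*cos(w)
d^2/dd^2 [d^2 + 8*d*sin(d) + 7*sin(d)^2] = -8*d*sin(d) - 28*sin(d)^2 + 16*cos(d) + 16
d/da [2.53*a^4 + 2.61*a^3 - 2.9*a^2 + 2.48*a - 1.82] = 10.12*a^3 + 7.83*a^2 - 5.8*a + 2.48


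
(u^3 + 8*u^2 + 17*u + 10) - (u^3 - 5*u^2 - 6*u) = 13*u^2 + 23*u + 10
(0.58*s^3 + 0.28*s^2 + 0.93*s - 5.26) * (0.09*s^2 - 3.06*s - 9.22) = 0.0522*s^5 - 1.7496*s^4 - 6.1207*s^3 - 5.9008*s^2 + 7.521*s + 48.4972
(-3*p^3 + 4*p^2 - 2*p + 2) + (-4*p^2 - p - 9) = -3*p^3 - 3*p - 7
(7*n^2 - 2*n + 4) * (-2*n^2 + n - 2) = -14*n^4 + 11*n^3 - 24*n^2 + 8*n - 8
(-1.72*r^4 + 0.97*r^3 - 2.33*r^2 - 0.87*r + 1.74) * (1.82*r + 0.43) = -3.1304*r^5 + 1.0258*r^4 - 3.8235*r^3 - 2.5853*r^2 + 2.7927*r + 0.7482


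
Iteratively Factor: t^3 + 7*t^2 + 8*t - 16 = (t + 4)*(t^2 + 3*t - 4) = (t - 1)*(t + 4)*(t + 4)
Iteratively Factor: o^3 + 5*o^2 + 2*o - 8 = (o - 1)*(o^2 + 6*o + 8) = (o - 1)*(o + 4)*(o + 2)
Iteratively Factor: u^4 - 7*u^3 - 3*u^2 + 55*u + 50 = (u + 1)*(u^3 - 8*u^2 + 5*u + 50) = (u - 5)*(u + 1)*(u^2 - 3*u - 10) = (u - 5)^2*(u + 1)*(u + 2)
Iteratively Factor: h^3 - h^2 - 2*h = (h - 2)*(h^2 + h) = (h - 2)*(h + 1)*(h)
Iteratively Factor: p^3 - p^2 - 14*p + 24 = (p - 2)*(p^2 + p - 12) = (p - 2)*(p + 4)*(p - 3)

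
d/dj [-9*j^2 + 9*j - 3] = 9 - 18*j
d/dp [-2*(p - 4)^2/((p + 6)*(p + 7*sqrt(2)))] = 2*(2*(4 - p)*(p + 6)*(p + 7*sqrt(2)) + (p - 4)^2*(p + 6) + (p - 4)^2*(p + 7*sqrt(2)))/((p + 6)^2*(p + 7*sqrt(2))^2)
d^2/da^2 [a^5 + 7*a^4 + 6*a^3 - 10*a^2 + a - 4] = 20*a^3 + 84*a^2 + 36*a - 20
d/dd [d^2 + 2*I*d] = 2*d + 2*I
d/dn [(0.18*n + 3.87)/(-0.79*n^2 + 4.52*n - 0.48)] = (0.1422*n^2 + 6.1146*n - 17.5788)/(0.6241*n^4 - 7.1416*n^3 + 21.1888*n^2 - 4.3392*n + 0.2304)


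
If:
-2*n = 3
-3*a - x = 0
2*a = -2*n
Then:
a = 3/2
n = -3/2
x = -9/2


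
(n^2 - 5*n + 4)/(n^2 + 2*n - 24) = (n - 1)/(n + 6)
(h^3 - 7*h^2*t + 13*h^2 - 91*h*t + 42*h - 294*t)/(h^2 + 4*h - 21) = (h^2 - 7*h*t + 6*h - 42*t)/(h - 3)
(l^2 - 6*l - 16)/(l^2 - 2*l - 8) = (l - 8)/(l - 4)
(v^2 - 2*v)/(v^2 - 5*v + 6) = v/(v - 3)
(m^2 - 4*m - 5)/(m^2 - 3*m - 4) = (m - 5)/(m - 4)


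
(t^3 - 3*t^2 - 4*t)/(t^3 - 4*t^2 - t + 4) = t/(t - 1)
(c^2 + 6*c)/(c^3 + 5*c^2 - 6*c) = 1/(c - 1)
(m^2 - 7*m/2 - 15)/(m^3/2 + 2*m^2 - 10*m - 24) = (2*m^2 - 7*m - 30)/(m^3 + 4*m^2 - 20*m - 48)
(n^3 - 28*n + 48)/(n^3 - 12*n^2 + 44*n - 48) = (n + 6)/(n - 6)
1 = 1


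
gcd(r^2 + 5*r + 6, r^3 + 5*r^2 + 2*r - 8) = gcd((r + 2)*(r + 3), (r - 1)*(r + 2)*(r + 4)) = r + 2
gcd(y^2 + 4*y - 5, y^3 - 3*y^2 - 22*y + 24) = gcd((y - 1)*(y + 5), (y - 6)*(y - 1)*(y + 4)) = y - 1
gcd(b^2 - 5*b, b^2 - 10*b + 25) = b - 5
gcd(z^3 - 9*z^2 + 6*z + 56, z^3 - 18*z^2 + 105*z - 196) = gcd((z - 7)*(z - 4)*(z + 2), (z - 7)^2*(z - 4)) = z^2 - 11*z + 28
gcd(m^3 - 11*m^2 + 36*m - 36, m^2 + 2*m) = 1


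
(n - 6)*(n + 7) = n^2 + n - 42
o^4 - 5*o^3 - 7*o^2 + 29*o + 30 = (o - 5)*(o - 3)*(o + 1)*(o + 2)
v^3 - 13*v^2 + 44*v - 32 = (v - 8)*(v - 4)*(v - 1)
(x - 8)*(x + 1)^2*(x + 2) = x^4 - 4*x^3 - 27*x^2 - 38*x - 16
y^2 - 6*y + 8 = (y - 4)*(y - 2)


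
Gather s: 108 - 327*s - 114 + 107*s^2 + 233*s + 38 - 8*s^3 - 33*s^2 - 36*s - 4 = -8*s^3 + 74*s^2 - 130*s + 28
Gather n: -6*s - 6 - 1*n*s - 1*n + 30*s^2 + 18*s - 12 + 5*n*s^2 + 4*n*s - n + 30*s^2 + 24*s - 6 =n*(5*s^2 + 3*s - 2) + 60*s^2 + 36*s - 24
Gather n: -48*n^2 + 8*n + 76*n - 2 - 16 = -48*n^2 + 84*n - 18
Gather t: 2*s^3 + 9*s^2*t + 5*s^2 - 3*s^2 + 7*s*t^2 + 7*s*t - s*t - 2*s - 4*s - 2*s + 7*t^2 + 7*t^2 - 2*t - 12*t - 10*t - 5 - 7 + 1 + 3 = 2*s^3 + 2*s^2 - 8*s + t^2*(7*s + 14) + t*(9*s^2 + 6*s - 24) - 8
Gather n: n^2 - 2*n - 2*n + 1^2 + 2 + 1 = n^2 - 4*n + 4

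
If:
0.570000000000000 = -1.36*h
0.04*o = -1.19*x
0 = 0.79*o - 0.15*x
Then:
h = -0.42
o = 0.00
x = 0.00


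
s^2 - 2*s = s*(s - 2)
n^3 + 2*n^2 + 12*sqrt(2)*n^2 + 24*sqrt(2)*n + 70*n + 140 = (n + 2)*(n + 5*sqrt(2))*(n + 7*sqrt(2))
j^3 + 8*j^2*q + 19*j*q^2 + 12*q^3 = (j + q)*(j + 3*q)*(j + 4*q)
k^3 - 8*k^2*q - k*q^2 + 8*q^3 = (k - 8*q)*(k - q)*(k + q)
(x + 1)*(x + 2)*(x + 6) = x^3 + 9*x^2 + 20*x + 12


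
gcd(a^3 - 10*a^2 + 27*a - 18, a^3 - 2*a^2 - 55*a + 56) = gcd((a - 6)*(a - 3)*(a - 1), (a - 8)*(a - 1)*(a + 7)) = a - 1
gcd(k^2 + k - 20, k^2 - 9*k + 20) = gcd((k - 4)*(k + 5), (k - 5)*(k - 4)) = k - 4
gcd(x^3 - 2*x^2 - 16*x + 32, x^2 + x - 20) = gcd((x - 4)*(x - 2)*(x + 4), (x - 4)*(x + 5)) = x - 4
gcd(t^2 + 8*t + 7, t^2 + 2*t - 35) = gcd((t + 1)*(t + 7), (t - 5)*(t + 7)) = t + 7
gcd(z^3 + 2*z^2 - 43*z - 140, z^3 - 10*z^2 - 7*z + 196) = z^2 - 3*z - 28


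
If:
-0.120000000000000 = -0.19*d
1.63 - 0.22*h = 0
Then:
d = 0.63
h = 7.41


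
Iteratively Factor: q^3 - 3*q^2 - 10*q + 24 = (q + 3)*(q^2 - 6*q + 8) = (q - 4)*(q + 3)*(q - 2)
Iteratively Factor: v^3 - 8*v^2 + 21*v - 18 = (v - 3)*(v^2 - 5*v + 6) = (v - 3)^2*(v - 2)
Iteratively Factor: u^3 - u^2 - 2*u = (u)*(u^2 - u - 2) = u*(u - 2)*(u + 1)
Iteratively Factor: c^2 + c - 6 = (c - 2)*(c + 3)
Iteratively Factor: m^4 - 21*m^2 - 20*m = (m + 1)*(m^3 - m^2 - 20*m) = (m + 1)*(m + 4)*(m^2 - 5*m) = (m - 5)*(m + 1)*(m + 4)*(m)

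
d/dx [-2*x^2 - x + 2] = -4*x - 1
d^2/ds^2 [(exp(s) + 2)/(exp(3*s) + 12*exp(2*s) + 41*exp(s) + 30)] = (4*exp(6*s) + 54*exp(5*s) + 244*exp(4*s) + 434*exp(3*s) + 252*exp(2*s) - 748*exp(s) - 1560)*exp(s)/(exp(9*s) + 36*exp(8*s) + 555*exp(7*s) + 4770*exp(6*s) + 24915*exp(5*s) + 80856*exp(4*s) + 160181*exp(3*s) + 183690*exp(2*s) + 110700*exp(s) + 27000)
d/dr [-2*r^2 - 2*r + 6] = -4*r - 2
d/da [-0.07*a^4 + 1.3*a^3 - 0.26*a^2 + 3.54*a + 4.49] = -0.28*a^3 + 3.9*a^2 - 0.52*a + 3.54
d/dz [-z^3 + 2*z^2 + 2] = z*(4 - 3*z)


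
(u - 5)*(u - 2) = u^2 - 7*u + 10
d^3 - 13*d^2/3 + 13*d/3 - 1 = (d - 3)*(d - 1)*(d - 1/3)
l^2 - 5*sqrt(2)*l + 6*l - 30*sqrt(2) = (l + 6)*(l - 5*sqrt(2))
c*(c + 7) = c^2 + 7*c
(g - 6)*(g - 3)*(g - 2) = g^3 - 11*g^2 + 36*g - 36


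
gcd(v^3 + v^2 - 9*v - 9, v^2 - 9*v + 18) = v - 3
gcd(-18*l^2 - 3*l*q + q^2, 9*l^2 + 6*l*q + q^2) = 3*l + q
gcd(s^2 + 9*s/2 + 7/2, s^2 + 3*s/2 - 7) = s + 7/2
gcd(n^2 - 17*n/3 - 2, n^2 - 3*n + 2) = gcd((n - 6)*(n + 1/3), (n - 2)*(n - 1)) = 1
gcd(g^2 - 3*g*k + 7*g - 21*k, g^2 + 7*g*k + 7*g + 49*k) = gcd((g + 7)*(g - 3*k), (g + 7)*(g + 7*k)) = g + 7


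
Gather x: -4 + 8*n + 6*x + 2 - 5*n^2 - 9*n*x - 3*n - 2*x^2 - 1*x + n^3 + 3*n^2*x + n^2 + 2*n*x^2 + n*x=n^3 - 4*n^2 + 5*n + x^2*(2*n - 2) + x*(3*n^2 - 8*n + 5) - 2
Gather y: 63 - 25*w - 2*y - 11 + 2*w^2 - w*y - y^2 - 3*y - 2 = 2*w^2 - 25*w - y^2 + y*(-w - 5) + 50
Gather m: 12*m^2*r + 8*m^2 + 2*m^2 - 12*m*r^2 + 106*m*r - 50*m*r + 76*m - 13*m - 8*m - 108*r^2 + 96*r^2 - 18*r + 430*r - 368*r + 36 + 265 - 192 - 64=m^2*(12*r + 10) + m*(-12*r^2 + 56*r + 55) - 12*r^2 + 44*r + 45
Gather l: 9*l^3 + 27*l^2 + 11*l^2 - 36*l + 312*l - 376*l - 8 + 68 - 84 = 9*l^3 + 38*l^2 - 100*l - 24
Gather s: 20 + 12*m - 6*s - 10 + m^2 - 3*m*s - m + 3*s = m^2 + 11*m + s*(-3*m - 3) + 10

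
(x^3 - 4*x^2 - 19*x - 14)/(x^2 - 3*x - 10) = (x^2 - 6*x - 7)/(x - 5)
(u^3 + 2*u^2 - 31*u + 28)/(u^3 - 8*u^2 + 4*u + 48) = (u^2 + 6*u - 7)/(u^2 - 4*u - 12)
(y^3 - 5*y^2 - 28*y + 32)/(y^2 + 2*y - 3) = (y^2 - 4*y - 32)/(y + 3)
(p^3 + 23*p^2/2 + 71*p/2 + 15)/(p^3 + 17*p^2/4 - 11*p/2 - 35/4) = 2*(2*p^2 + 13*p + 6)/(4*p^2 - 3*p - 7)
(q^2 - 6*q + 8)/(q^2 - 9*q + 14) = (q - 4)/(q - 7)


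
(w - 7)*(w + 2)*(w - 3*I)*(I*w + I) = I*w^4 + 3*w^3 - 4*I*w^3 - 12*w^2 - 19*I*w^2 - 57*w - 14*I*w - 42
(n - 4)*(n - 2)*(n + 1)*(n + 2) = n^4 - 3*n^3 - 8*n^2 + 12*n + 16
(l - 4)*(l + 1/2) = l^2 - 7*l/2 - 2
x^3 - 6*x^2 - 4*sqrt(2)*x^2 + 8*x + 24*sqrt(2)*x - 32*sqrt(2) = (x - 4)*(x - 2)*(x - 4*sqrt(2))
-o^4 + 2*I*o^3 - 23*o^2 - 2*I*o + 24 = (o - 6*I)*(o + 4*I)*(-I*o - I)*(-I*o + I)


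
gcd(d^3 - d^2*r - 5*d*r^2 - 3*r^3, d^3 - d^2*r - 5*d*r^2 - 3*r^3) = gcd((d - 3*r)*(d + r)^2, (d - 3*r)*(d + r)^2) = -d^3 + d^2*r + 5*d*r^2 + 3*r^3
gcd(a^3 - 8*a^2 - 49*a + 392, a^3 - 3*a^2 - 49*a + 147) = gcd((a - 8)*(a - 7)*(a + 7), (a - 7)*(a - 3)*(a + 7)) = a^2 - 49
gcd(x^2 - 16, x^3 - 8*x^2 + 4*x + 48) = x - 4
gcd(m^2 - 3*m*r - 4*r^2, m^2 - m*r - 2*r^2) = m + r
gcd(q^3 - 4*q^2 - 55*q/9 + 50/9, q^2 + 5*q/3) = q + 5/3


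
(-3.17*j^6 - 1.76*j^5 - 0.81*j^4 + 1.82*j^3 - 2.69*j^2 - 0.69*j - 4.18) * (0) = 0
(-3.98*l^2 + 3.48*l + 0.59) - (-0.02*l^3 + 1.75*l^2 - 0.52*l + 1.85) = 0.02*l^3 - 5.73*l^2 + 4.0*l - 1.26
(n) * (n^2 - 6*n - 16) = n^3 - 6*n^2 - 16*n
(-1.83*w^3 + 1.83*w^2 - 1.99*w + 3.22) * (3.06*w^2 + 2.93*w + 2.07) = -5.5998*w^5 + 0.2379*w^4 - 4.5156*w^3 + 7.8106*w^2 + 5.3153*w + 6.6654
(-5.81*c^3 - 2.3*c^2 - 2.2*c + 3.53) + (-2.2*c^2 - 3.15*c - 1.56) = -5.81*c^3 - 4.5*c^2 - 5.35*c + 1.97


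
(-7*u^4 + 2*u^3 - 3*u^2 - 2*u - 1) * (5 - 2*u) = 14*u^5 - 39*u^4 + 16*u^3 - 11*u^2 - 8*u - 5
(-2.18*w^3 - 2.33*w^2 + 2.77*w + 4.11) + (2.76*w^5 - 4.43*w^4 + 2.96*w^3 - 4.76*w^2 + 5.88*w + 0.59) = 2.76*w^5 - 4.43*w^4 + 0.78*w^3 - 7.09*w^2 + 8.65*w + 4.7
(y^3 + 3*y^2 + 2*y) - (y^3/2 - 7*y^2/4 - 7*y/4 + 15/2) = y^3/2 + 19*y^2/4 + 15*y/4 - 15/2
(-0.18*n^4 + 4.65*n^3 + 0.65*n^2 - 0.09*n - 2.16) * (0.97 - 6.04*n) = 1.0872*n^5 - 28.2606*n^4 + 0.5845*n^3 + 1.1741*n^2 + 12.9591*n - 2.0952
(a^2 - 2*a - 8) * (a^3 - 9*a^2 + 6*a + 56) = a^5 - 11*a^4 + 16*a^3 + 116*a^2 - 160*a - 448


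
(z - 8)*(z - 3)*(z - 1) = z^3 - 12*z^2 + 35*z - 24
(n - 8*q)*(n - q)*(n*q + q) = n^3*q - 9*n^2*q^2 + n^2*q + 8*n*q^3 - 9*n*q^2 + 8*q^3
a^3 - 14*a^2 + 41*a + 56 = (a - 8)*(a - 7)*(a + 1)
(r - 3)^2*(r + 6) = r^3 - 27*r + 54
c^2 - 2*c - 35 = (c - 7)*(c + 5)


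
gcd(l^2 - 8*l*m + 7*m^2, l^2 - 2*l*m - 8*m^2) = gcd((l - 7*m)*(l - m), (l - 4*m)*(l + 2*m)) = 1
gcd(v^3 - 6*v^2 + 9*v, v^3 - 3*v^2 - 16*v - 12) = 1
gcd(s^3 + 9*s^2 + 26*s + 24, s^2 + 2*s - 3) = s + 3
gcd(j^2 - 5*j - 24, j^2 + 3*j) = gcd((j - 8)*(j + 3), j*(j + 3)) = j + 3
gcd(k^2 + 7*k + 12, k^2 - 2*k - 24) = k + 4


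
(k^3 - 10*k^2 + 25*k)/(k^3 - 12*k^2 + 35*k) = (k - 5)/(k - 7)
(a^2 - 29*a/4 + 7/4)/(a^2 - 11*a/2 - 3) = (-4*a^2 + 29*a - 7)/(2*(-2*a^2 + 11*a + 6))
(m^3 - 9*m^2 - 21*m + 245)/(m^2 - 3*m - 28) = (m^2 - 2*m - 35)/(m + 4)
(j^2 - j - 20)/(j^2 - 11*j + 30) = (j + 4)/(j - 6)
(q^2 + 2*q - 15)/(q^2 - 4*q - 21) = (-q^2 - 2*q + 15)/(-q^2 + 4*q + 21)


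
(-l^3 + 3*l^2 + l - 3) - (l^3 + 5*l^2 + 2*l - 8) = -2*l^3 - 2*l^2 - l + 5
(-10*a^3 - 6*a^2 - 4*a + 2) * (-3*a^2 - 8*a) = 30*a^5 + 98*a^4 + 60*a^3 + 26*a^2 - 16*a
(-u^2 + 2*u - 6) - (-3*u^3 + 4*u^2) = 3*u^3 - 5*u^2 + 2*u - 6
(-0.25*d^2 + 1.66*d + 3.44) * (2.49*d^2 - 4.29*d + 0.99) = -0.6225*d^4 + 5.2059*d^3 + 1.1967*d^2 - 13.1142*d + 3.4056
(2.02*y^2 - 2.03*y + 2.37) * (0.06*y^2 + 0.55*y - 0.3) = 0.1212*y^4 + 0.9892*y^3 - 1.5803*y^2 + 1.9125*y - 0.711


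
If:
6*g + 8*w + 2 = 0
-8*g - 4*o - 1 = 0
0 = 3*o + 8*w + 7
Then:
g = 17/48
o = -23/24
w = -33/64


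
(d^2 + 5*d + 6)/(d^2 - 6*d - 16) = (d + 3)/(d - 8)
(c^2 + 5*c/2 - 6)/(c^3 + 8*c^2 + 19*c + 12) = (c - 3/2)/(c^2 + 4*c + 3)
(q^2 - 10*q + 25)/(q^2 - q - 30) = (-q^2 + 10*q - 25)/(-q^2 + q + 30)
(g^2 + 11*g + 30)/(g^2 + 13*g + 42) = (g + 5)/(g + 7)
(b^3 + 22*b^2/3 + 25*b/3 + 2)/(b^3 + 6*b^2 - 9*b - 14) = (b^2 + 19*b/3 + 2)/(b^2 + 5*b - 14)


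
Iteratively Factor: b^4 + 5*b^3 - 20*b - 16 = (b + 2)*(b^3 + 3*b^2 - 6*b - 8) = (b + 2)*(b + 4)*(b^2 - b - 2) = (b + 1)*(b + 2)*(b + 4)*(b - 2)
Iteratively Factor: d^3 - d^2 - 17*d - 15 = (d + 3)*(d^2 - 4*d - 5) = (d + 1)*(d + 3)*(d - 5)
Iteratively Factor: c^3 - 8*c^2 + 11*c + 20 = (c + 1)*(c^2 - 9*c + 20) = (c - 4)*(c + 1)*(c - 5)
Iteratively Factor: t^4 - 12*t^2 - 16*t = (t + 2)*(t^3 - 2*t^2 - 8*t) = (t - 4)*(t + 2)*(t^2 + 2*t) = t*(t - 4)*(t + 2)*(t + 2)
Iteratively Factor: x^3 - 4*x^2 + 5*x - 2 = (x - 2)*(x^2 - 2*x + 1) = (x - 2)*(x - 1)*(x - 1)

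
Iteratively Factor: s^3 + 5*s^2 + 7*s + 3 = (s + 3)*(s^2 + 2*s + 1) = (s + 1)*(s + 3)*(s + 1)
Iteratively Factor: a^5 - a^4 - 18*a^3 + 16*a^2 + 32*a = (a)*(a^4 - a^3 - 18*a^2 + 16*a + 32) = a*(a + 4)*(a^3 - 5*a^2 + 2*a + 8) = a*(a - 2)*(a + 4)*(a^2 - 3*a - 4) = a*(a - 2)*(a + 1)*(a + 4)*(a - 4)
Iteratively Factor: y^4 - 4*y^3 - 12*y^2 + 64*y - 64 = (y - 2)*(y^3 - 2*y^2 - 16*y + 32) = (y - 4)*(y - 2)*(y^2 + 2*y - 8) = (y - 4)*(y - 2)*(y + 4)*(y - 2)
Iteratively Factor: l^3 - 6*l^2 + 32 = (l - 4)*(l^2 - 2*l - 8) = (l - 4)*(l + 2)*(l - 4)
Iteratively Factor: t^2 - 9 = (t + 3)*(t - 3)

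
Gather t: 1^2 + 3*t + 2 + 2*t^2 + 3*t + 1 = 2*t^2 + 6*t + 4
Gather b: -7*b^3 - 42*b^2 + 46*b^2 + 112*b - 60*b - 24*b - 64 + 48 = -7*b^3 + 4*b^2 + 28*b - 16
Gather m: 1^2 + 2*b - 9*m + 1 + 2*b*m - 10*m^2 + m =2*b - 10*m^2 + m*(2*b - 8) + 2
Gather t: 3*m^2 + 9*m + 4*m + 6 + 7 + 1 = 3*m^2 + 13*m + 14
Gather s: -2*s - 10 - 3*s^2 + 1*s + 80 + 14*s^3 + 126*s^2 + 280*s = 14*s^3 + 123*s^2 + 279*s + 70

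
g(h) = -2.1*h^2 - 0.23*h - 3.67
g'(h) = -4.2*h - 0.23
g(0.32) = -3.96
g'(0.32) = -1.57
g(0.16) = -3.76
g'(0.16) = -0.90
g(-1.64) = -8.94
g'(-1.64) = 6.66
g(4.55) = -48.19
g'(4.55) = -19.34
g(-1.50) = -8.05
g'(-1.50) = 6.07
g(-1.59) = -8.61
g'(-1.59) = 6.45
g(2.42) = -16.53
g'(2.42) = -10.39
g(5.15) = -60.55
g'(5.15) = -21.86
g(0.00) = -3.67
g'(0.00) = -0.23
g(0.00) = -3.67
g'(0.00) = -0.23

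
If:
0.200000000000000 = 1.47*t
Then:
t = 0.14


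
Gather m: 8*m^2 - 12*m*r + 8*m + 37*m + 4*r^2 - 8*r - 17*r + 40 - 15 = 8*m^2 + m*(45 - 12*r) + 4*r^2 - 25*r + 25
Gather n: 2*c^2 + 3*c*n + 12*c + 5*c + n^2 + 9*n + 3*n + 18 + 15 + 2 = 2*c^2 + 17*c + n^2 + n*(3*c + 12) + 35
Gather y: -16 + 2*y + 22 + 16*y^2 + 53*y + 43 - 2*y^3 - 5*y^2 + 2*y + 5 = -2*y^3 + 11*y^2 + 57*y + 54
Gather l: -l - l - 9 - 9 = -2*l - 18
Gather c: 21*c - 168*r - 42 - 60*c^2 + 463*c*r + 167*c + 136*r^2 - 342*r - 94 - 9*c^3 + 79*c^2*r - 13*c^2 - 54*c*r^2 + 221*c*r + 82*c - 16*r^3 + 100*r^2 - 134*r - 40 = -9*c^3 + c^2*(79*r - 73) + c*(-54*r^2 + 684*r + 270) - 16*r^3 + 236*r^2 - 644*r - 176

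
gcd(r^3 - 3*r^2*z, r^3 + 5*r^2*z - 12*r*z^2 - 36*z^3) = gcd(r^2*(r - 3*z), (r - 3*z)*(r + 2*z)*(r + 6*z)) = -r + 3*z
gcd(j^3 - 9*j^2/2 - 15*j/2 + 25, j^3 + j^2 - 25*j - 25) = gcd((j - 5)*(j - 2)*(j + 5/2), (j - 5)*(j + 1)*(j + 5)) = j - 5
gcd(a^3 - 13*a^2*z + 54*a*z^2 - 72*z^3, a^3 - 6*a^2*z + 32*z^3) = -a + 4*z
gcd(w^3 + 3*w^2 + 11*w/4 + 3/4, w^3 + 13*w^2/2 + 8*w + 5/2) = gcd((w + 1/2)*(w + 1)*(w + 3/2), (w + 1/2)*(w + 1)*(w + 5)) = w^2 + 3*w/2 + 1/2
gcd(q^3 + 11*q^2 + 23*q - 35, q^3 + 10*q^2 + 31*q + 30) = q + 5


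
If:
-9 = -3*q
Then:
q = 3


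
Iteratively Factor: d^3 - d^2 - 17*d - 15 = (d + 1)*(d^2 - 2*d - 15) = (d - 5)*(d + 1)*(d + 3)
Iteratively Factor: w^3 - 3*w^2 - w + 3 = (w - 3)*(w^2 - 1) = (w - 3)*(w + 1)*(w - 1)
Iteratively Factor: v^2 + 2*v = (v)*(v + 2)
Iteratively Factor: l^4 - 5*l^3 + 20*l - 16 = (l + 2)*(l^3 - 7*l^2 + 14*l - 8) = (l - 1)*(l + 2)*(l^2 - 6*l + 8) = (l - 2)*(l - 1)*(l + 2)*(l - 4)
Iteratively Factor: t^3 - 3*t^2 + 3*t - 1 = (t - 1)*(t^2 - 2*t + 1) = (t - 1)^2*(t - 1)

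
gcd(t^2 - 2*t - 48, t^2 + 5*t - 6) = t + 6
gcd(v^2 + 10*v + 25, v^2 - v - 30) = v + 5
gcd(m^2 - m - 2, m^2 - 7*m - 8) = m + 1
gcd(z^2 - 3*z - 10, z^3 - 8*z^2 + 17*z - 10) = z - 5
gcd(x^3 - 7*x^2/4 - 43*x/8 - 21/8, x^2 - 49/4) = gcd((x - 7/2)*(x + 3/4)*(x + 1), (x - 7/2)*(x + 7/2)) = x - 7/2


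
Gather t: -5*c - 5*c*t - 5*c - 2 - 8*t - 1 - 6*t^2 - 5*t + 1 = -10*c - 6*t^2 + t*(-5*c - 13) - 2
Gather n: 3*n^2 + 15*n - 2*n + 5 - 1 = 3*n^2 + 13*n + 4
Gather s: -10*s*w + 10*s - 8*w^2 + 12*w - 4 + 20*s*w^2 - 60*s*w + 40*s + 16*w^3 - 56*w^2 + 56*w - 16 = s*(20*w^2 - 70*w + 50) + 16*w^3 - 64*w^2 + 68*w - 20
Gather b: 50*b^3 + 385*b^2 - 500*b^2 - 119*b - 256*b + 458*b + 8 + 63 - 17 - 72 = 50*b^3 - 115*b^2 + 83*b - 18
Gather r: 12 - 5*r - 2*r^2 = -2*r^2 - 5*r + 12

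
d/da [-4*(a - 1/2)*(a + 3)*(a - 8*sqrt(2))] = -12*a^2 - 20*a + 64*sqrt(2)*a + 6 + 80*sqrt(2)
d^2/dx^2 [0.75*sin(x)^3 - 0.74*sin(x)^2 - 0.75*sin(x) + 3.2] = 0.1875*sin(x) + 1.6875*sin(3*x) - 1.48*cos(2*x)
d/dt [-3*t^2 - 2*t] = -6*t - 2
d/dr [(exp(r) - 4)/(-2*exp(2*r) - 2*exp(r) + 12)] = ((exp(r) - 4)*(2*exp(r) + 1) - exp(2*r) - exp(r) + 6)*exp(r)/(2*(exp(2*r) + exp(r) - 6)^2)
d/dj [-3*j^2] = -6*j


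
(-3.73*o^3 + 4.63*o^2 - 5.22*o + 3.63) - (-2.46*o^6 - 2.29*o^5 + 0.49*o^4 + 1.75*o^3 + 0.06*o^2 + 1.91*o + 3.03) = 2.46*o^6 + 2.29*o^5 - 0.49*o^4 - 5.48*o^3 + 4.57*o^2 - 7.13*o + 0.6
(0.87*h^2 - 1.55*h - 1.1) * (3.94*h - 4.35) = 3.4278*h^3 - 9.8915*h^2 + 2.4085*h + 4.785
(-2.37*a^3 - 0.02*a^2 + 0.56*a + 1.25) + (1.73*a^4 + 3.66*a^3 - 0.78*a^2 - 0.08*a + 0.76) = 1.73*a^4 + 1.29*a^3 - 0.8*a^2 + 0.48*a + 2.01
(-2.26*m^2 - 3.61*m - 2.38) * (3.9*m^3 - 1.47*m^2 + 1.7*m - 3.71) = -8.814*m^5 - 10.7568*m^4 - 7.8173*m^3 + 5.7462*m^2 + 9.3471*m + 8.8298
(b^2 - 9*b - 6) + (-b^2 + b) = -8*b - 6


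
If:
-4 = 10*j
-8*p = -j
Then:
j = -2/5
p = -1/20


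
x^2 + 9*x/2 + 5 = (x + 2)*(x + 5/2)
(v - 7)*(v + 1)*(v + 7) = v^3 + v^2 - 49*v - 49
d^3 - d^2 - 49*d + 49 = (d - 7)*(d - 1)*(d + 7)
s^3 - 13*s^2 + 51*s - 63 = (s - 7)*(s - 3)^2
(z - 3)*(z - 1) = z^2 - 4*z + 3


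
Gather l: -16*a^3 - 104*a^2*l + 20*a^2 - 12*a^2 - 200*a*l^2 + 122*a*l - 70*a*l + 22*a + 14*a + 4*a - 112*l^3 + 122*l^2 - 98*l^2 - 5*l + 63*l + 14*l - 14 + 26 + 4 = -16*a^3 + 8*a^2 + 40*a - 112*l^3 + l^2*(24 - 200*a) + l*(-104*a^2 + 52*a + 72) + 16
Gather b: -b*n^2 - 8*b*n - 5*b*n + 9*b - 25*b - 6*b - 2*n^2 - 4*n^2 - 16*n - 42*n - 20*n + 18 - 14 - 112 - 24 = b*(-n^2 - 13*n - 22) - 6*n^2 - 78*n - 132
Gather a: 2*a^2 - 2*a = 2*a^2 - 2*a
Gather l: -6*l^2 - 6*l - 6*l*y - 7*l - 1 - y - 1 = -6*l^2 + l*(-6*y - 13) - y - 2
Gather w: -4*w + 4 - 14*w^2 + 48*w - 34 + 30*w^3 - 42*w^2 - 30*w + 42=30*w^3 - 56*w^2 + 14*w + 12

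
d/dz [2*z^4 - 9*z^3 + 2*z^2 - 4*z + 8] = 8*z^3 - 27*z^2 + 4*z - 4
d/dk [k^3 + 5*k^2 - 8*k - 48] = 3*k^2 + 10*k - 8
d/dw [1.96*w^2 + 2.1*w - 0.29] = 3.92*w + 2.1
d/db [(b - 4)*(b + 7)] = 2*b + 3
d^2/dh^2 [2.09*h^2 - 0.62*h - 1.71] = 4.18000000000000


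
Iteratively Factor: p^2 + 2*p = (p)*(p + 2)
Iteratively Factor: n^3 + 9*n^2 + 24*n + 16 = (n + 4)*(n^2 + 5*n + 4) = (n + 1)*(n + 4)*(n + 4)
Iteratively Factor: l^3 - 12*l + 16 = (l - 2)*(l^2 + 2*l - 8) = (l - 2)^2*(l + 4)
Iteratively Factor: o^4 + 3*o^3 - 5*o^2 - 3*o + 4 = (o - 1)*(o^3 + 4*o^2 - o - 4) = (o - 1)*(o + 4)*(o^2 - 1) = (o - 1)^2*(o + 4)*(o + 1)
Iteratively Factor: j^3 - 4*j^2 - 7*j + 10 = (j - 5)*(j^2 + j - 2) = (j - 5)*(j + 2)*(j - 1)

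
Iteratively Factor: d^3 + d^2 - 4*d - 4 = (d - 2)*(d^2 + 3*d + 2) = (d - 2)*(d + 2)*(d + 1)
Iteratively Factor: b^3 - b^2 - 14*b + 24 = (b - 2)*(b^2 + b - 12) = (b - 2)*(b + 4)*(b - 3)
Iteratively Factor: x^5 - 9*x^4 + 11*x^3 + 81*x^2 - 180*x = (x - 4)*(x^4 - 5*x^3 - 9*x^2 + 45*x) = (x - 4)*(x + 3)*(x^3 - 8*x^2 + 15*x) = x*(x - 4)*(x + 3)*(x^2 - 8*x + 15) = x*(x - 4)*(x - 3)*(x + 3)*(x - 5)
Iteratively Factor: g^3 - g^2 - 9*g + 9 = (g + 3)*(g^2 - 4*g + 3) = (g - 3)*(g + 3)*(g - 1)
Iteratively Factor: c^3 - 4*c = (c - 2)*(c^2 + 2*c) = (c - 2)*(c + 2)*(c)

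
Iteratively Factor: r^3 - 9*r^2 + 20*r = (r)*(r^2 - 9*r + 20) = r*(r - 4)*(r - 5)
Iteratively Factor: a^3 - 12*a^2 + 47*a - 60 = (a - 5)*(a^2 - 7*a + 12) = (a - 5)*(a - 4)*(a - 3)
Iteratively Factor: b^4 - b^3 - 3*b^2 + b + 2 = (b - 1)*(b^3 - 3*b - 2) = (b - 1)*(b + 1)*(b^2 - b - 2) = (b - 1)*(b + 1)^2*(b - 2)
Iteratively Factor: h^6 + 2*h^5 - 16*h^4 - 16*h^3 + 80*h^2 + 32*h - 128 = (h + 4)*(h^5 - 2*h^4 - 8*h^3 + 16*h^2 + 16*h - 32) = (h - 2)*(h + 4)*(h^4 - 8*h^2 + 16) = (h - 2)*(h + 2)*(h + 4)*(h^3 - 2*h^2 - 4*h + 8) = (h - 2)^2*(h + 2)*(h + 4)*(h^2 - 4) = (h - 2)^3*(h + 2)*(h + 4)*(h + 2)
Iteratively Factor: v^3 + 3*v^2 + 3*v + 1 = (v + 1)*(v^2 + 2*v + 1) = (v + 1)^2*(v + 1)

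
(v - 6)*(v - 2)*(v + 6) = v^3 - 2*v^2 - 36*v + 72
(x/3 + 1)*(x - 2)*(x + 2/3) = x^3/3 + 5*x^2/9 - 16*x/9 - 4/3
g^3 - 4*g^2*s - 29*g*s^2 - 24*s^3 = (g - 8*s)*(g + s)*(g + 3*s)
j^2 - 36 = (j - 6)*(j + 6)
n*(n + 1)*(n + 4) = n^3 + 5*n^2 + 4*n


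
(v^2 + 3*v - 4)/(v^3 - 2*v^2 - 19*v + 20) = 1/(v - 5)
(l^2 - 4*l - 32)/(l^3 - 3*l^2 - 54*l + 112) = (l + 4)/(l^2 + 5*l - 14)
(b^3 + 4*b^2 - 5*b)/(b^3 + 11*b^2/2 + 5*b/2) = 2*(b - 1)/(2*b + 1)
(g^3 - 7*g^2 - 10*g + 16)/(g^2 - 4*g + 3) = (g^2 - 6*g - 16)/(g - 3)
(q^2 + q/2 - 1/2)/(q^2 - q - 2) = (q - 1/2)/(q - 2)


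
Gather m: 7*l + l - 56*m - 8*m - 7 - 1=8*l - 64*m - 8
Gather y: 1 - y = 1 - y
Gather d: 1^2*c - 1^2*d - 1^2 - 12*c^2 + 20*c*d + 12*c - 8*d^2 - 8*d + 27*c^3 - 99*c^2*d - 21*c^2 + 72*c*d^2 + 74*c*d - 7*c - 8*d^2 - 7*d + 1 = 27*c^3 - 33*c^2 + 6*c + d^2*(72*c - 16) + d*(-99*c^2 + 94*c - 16)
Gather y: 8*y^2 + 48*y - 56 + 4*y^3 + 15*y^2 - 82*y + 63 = 4*y^3 + 23*y^2 - 34*y + 7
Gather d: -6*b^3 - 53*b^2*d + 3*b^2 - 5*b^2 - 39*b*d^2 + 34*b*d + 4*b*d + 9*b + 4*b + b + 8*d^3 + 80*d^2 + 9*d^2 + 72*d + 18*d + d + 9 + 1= -6*b^3 - 2*b^2 + 14*b + 8*d^3 + d^2*(89 - 39*b) + d*(-53*b^2 + 38*b + 91) + 10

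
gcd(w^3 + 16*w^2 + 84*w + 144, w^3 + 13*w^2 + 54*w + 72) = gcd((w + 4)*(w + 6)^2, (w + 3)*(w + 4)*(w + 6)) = w^2 + 10*w + 24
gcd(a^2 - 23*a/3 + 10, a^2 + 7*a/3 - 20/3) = a - 5/3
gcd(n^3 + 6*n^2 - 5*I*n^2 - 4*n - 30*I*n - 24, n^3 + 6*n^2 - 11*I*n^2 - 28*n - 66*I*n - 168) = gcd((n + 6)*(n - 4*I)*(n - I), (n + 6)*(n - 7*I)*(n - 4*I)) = n^2 + n*(6 - 4*I) - 24*I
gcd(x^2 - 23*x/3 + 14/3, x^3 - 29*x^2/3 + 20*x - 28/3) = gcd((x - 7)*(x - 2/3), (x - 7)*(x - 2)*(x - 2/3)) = x^2 - 23*x/3 + 14/3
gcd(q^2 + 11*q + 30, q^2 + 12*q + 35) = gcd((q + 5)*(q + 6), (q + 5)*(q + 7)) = q + 5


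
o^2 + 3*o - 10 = (o - 2)*(o + 5)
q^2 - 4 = (q - 2)*(q + 2)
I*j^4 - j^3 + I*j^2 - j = j*(j + I)^2*(I*j + 1)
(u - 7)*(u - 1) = u^2 - 8*u + 7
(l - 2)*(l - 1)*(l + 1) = l^3 - 2*l^2 - l + 2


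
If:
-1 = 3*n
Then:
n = -1/3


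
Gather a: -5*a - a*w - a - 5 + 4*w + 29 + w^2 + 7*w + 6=a*(-w - 6) + w^2 + 11*w + 30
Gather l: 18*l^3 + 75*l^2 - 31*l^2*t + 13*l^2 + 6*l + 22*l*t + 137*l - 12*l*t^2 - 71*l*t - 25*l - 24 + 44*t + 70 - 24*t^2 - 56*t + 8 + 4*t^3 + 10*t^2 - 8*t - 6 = 18*l^3 + l^2*(88 - 31*t) + l*(-12*t^2 - 49*t + 118) + 4*t^3 - 14*t^2 - 20*t + 48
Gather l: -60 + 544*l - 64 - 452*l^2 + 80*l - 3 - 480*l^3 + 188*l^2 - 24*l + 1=-480*l^3 - 264*l^2 + 600*l - 126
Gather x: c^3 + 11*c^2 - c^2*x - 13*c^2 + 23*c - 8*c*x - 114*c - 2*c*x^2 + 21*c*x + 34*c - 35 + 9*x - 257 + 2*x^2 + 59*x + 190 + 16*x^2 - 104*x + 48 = c^3 - 2*c^2 - 57*c + x^2*(18 - 2*c) + x*(-c^2 + 13*c - 36) - 54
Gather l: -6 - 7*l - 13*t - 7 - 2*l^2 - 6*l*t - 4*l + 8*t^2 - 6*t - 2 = -2*l^2 + l*(-6*t - 11) + 8*t^2 - 19*t - 15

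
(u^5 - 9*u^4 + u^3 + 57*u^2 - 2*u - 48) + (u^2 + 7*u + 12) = u^5 - 9*u^4 + u^3 + 58*u^2 + 5*u - 36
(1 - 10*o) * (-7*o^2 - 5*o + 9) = 70*o^3 + 43*o^2 - 95*o + 9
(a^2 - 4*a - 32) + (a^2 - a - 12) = 2*a^2 - 5*a - 44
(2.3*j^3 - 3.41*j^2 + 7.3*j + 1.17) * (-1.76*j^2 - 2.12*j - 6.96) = -4.048*j^5 + 1.1256*j^4 - 21.6268*j^3 + 6.1984*j^2 - 53.2884*j - 8.1432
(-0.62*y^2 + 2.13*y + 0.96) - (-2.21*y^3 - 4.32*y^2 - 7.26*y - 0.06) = 2.21*y^3 + 3.7*y^2 + 9.39*y + 1.02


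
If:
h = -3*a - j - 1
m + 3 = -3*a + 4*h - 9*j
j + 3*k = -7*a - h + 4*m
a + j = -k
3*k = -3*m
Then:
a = -1/2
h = 3/7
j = 1/14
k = 3/7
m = -3/7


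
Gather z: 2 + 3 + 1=6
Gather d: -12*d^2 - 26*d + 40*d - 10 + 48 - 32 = -12*d^2 + 14*d + 6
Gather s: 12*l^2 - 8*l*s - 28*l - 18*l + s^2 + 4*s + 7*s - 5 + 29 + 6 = 12*l^2 - 46*l + s^2 + s*(11 - 8*l) + 30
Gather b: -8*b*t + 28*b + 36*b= b*(64 - 8*t)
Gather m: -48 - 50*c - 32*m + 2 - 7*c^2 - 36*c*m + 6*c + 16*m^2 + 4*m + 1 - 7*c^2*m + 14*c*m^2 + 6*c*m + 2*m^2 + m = -7*c^2 - 44*c + m^2*(14*c + 18) + m*(-7*c^2 - 30*c - 27) - 45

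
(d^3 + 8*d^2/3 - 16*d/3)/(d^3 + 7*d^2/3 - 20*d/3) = (3*d - 4)/(3*d - 5)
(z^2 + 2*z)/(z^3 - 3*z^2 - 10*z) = 1/(z - 5)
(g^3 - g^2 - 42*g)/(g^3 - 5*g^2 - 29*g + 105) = g*(g + 6)/(g^2 + 2*g - 15)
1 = 1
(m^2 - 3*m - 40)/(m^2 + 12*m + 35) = (m - 8)/(m + 7)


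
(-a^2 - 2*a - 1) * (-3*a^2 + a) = 3*a^4 + 5*a^3 + a^2 - a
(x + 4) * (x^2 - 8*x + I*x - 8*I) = x^3 - 4*x^2 + I*x^2 - 32*x - 4*I*x - 32*I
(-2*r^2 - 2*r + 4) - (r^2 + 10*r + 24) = -3*r^2 - 12*r - 20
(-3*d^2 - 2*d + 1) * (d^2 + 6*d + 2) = -3*d^4 - 20*d^3 - 17*d^2 + 2*d + 2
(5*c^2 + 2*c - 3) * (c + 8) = 5*c^3 + 42*c^2 + 13*c - 24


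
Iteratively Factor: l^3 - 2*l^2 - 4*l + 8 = (l + 2)*(l^2 - 4*l + 4) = (l - 2)*(l + 2)*(l - 2)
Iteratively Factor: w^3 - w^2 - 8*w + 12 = (w - 2)*(w^2 + w - 6) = (w - 2)*(w + 3)*(w - 2)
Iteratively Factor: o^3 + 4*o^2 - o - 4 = (o - 1)*(o^2 + 5*o + 4) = (o - 1)*(o + 4)*(o + 1)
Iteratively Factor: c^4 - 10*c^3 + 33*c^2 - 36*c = (c - 3)*(c^3 - 7*c^2 + 12*c) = (c - 3)^2*(c^2 - 4*c) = (c - 4)*(c - 3)^2*(c)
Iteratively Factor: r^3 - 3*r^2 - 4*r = (r + 1)*(r^2 - 4*r) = r*(r + 1)*(r - 4)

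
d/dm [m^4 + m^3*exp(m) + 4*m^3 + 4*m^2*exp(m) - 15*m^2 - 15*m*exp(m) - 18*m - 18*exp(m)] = m^3*exp(m) + 4*m^3 + 7*m^2*exp(m) + 12*m^2 - 7*m*exp(m) - 30*m - 33*exp(m) - 18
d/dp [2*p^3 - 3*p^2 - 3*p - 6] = 6*p^2 - 6*p - 3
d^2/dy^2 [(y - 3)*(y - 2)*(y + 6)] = 6*y + 2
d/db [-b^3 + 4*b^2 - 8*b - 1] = -3*b^2 + 8*b - 8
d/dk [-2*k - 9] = -2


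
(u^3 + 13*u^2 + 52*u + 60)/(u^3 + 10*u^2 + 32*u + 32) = (u^2 + 11*u + 30)/(u^2 + 8*u + 16)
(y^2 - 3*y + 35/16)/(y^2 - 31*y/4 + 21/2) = (y - 5/4)/(y - 6)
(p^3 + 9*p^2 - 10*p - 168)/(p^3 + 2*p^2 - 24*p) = (p + 7)/p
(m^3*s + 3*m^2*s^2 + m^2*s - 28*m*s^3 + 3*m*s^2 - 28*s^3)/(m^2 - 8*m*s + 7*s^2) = s*(m^3 + 3*m^2*s + m^2 - 28*m*s^2 + 3*m*s - 28*s^2)/(m^2 - 8*m*s + 7*s^2)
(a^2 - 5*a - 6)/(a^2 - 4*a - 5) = (a - 6)/(a - 5)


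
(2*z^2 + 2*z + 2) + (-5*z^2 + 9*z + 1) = -3*z^2 + 11*z + 3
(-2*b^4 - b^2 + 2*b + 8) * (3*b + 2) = -6*b^5 - 4*b^4 - 3*b^3 + 4*b^2 + 28*b + 16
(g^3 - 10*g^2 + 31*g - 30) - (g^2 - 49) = g^3 - 11*g^2 + 31*g + 19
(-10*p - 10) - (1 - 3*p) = -7*p - 11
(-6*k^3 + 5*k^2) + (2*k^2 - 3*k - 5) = -6*k^3 + 7*k^2 - 3*k - 5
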